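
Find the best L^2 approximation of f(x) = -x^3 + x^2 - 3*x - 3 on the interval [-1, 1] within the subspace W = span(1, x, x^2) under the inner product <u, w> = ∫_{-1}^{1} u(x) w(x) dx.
g(x) = x^2 - 18*x/5 - 3

The best approximation g ∈ W is the orthogonal projection of f onto W. Writing g = a_0 + a_1 x + a_2 x^2, the coefficients solve the normal equations G · a = b where
  G_{ij} = <φ_i, φ_j> and b_i = <f, φ_i>, with φ_0 = 1, φ_1 = x, φ_2 = x^2.
G =
  [2, 0, 2/3]
  [0, 2/3, 0]
  [2/3, 0, 2/5],
b = (-16/3, -12/5, -8/5).
Solving gives a_0 = -3, a_1 = -18/5, a_2 = 1, so
  g(x) = x^2 - 18*x/5 - 3.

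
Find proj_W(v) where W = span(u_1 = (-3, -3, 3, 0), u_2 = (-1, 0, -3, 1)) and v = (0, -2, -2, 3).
proj_W(v) = (-45/29, -18/29, -63/29, 27/29)

Set up U = [u_1 | ... | u_2] ∈ R^(4×2). The projector onto W = col(U) is P = U (U^T U)^(-1) U^T.
Compute U^T U =
  [27, -6]
  [-6, 11],
and U^T v = (0, 9).
Solve U^T U · c = U^T v for the coefficients: c = (6/29, 27/29). The projection is proj_W(v) = U c.
Check: (v - proj_W(v)) · u_1 = 0  (should be 0).
Check: (v - proj_W(v)) · u_2 = 0  (should be 0).
Result: proj_W(v) = (-45/29, -18/29, -63/29, 27/29).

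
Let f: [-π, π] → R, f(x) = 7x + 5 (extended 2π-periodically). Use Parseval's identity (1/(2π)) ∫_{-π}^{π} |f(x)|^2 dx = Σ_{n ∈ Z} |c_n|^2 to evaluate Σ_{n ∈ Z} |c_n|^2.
Σ |c_n|^2 = 49π^2/3 + 25

Expand and integrate term by term over [-π, π]:
  ∫ (7x)^2 dx = 49·(2π^3/3); ∫ 2·7·(5)·x dx = 0 (odd integrand); ∫ 5^2 dx = 25·2π.
So (1/(2π)) ∫_{-π}^{π} (7x + 5)^2 dx = 49π^2/3 + 25 = 49π^2/3 + 25.
Parseval ⇒ Σ |c_n|^2 = 49π^2/3 + 25.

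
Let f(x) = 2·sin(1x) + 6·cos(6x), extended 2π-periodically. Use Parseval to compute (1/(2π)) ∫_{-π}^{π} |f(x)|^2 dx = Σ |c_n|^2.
Σ |c_n|^2 = 20

Expand |f|^2 and use orthogonality of {sin(nx), cos(mx)} on [-π, π]:
  ∫_{-π}^{π} sin(nx)^2 dx = π, ∫ cos(mx)^2 dx = π, and cross terms integrate to 0.
So ∫_{-π}^{π} f(x)^2 dx = 2^2 · π + 6^2 · π = (4 + 36)π.
Divide by 2π: (4 + 36)/2 = 20.
By Parseval, this equals Σ |c_n|^2.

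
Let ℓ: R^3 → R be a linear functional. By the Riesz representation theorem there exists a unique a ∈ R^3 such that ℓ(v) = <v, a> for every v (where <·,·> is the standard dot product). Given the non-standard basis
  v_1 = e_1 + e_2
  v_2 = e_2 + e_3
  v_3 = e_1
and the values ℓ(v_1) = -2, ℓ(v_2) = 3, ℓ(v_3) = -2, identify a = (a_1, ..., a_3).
a = (-2, 0, 3)

Write a = (a_1, ..., a_3) in the standard basis. For each basis vector v_i, ℓ(v_i) = <v_i, a> is a linear equation in the a_j's. Collect the n equations into a matrix system V a = ℓ, where row i of V is v_i (expressed in the standard basis). Since V is invertible (lower-triangular with 1s on the diagonal, up to permutation), solve by back-substitution:
  V =
[[1, 1, 0],
 [0, 1, 1],
 [1, 0, 0]]
  V a = (-2, 3, -2)
Solving gives a = (-2, 0, 3).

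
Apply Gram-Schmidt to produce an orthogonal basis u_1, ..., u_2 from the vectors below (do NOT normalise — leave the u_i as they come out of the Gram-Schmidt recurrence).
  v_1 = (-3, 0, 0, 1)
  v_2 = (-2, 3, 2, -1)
Orthogonal basis:
  u_1 = (-3, 0, 0, 1)
  u_2 = (-1/2, 3, 2, -3/2)

Apply the Gram-Schmidt recurrence
  u_1 = v_1
  u_i = v_i − Σ_{j<i} ((v_i · u_j) / (u_j · u_j)) · u_j.

Step by step this gives:
  u_1 = (-3, 0, 0, 1)
  u_2 = (-1/2, 3, 2, -3/2)

Orthogonality check:
  u_2 · u_1 = 0 (should be 0)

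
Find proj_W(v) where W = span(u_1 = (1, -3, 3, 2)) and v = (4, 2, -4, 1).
proj_W(v) = (-12/23, 36/23, -36/23, -24/23)

Set up U = [u_1 | ... | u_1] ∈ R^(4×1). The projector onto W = col(U) is P = U (U^T U)^(-1) U^T.
Compute U^T U =
  [23],
and U^T v = (-12).
Solve U^T U · c = U^T v for the coefficients: c = (-12/23). The projection is proj_W(v) = U c.
Check: (v - proj_W(v)) · u_1 = 0  (should be 0).
Result: proj_W(v) = (-12/23, 36/23, -36/23, -24/23).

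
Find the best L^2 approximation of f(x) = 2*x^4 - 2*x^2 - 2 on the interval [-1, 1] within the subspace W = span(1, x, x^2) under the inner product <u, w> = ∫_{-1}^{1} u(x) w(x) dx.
g(x) = -2*x^2/7 - 76/35

The best approximation g ∈ W is the orthogonal projection of f onto W. Writing g = a_0 + a_1 x + a_2 x^2, the coefficients solve the normal equations G · a = b where
  G_{ij} = <φ_i, φ_j> and b_i = <f, φ_i>, with φ_0 = 1, φ_1 = x, φ_2 = x^2.
G =
  [2, 0, 2/3]
  [0, 2/3, 0]
  [2/3, 0, 2/5],
b = (-68/15, 0, -164/105).
Solving gives a_0 = -76/35, a_1 = 0, a_2 = -2/7, so
  g(x) = -2*x^2/7 - 76/35.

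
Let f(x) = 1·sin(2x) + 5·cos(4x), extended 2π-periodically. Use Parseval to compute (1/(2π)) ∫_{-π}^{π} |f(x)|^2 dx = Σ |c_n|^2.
Σ |c_n|^2 = 13

Expand |f|^2 and use orthogonality of {sin(nx), cos(mx)} on [-π, π]:
  ∫_{-π}^{π} sin(nx)^2 dx = π, ∫ cos(mx)^2 dx = π, and cross terms integrate to 0.
So ∫_{-π}^{π} f(x)^2 dx = 1^2 · π + 5^2 · π = (1 + 25)π.
Divide by 2π: (1 + 25)/2 = 13.
By Parseval, this equals Σ |c_n|^2.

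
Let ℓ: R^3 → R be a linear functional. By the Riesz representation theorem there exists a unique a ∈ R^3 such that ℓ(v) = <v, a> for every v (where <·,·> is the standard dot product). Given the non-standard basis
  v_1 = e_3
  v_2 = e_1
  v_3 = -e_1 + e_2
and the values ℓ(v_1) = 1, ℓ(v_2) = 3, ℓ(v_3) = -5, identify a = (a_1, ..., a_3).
a = (3, -2, 1)

Write a = (a_1, ..., a_3) in the standard basis. For each basis vector v_i, ℓ(v_i) = <v_i, a> is a linear equation in the a_j's. Collect the n equations into a matrix system V a = ℓ, where row i of V is v_i (expressed in the standard basis). Since V is invertible (lower-triangular with 1s on the diagonal, up to permutation), solve by back-substitution:
  V =
[[0, 0, 1],
 [1, 0, 0],
 [-1, 1, 0]]
  V a = (1, 3, -5)
Solving gives a = (3, -2, 1).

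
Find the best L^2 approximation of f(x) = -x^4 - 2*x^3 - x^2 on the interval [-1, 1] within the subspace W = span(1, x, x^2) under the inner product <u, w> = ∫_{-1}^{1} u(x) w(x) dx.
g(x) = -13*x^2/7 - 6*x/5 + 3/35

The best approximation g ∈ W is the orthogonal projection of f onto W. Writing g = a_0 + a_1 x + a_2 x^2, the coefficients solve the normal equations G · a = b where
  G_{ij} = <φ_i, φ_j> and b_i = <f, φ_i>, with φ_0 = 1, φ_1 = x, φ_2 = x^2.
G =
  [2, 0, 2/3]
  [0, 2/3, 0]
  [2/3, 0, 2/5],
b = (-16/15, -4/5, -24/35).
Solving gives a_0 = 3/35, a_1 = -6/5, a_2 = -13/7, so
  g(x) = -13*x^2/7 - 6*x/5 + 3/35.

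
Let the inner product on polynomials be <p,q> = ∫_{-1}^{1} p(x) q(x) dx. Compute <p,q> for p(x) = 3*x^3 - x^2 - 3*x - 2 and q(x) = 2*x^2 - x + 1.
<p,q> = -22/3

Expand the product: p(x)·q(x) = 6*x^5 - 5*x^4 - 2*x^3 - 2*x^2 - x - 2.
∫_{-1}^{1} of each monomial x^k gives [2/(k+1) if k even, 0 if k odd]. Integrating term-by-term (or equivalently evaluating the antiderivative F(x) = x^6 - x^5 - x^4/2 - 2*x^3/3 - x^2/2 - 2*x at the endpoints):
  F(1) − F(−1) = -11/3 − (11/3) = -22/3.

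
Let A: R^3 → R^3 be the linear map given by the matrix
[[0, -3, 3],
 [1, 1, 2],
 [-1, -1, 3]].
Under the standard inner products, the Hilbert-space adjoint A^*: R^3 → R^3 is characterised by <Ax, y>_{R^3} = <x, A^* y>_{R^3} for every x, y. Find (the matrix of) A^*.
A^* = A^T =
[[0, 1, -1],
 [-3, 1, -1],
 [3, 2, 3]]

For real matrices with standard dot products, the defining identity <Ax, y> = <x, A^* y> gives (Ax)^T y = x^T (A^*) y, i.e. x^T A^T y = x^T (A^*) y. Since this holds for all x, y, we must have A^* = A^T. Therefore
A^* =
[[0, 1, -1],
 [-3, 1, -1],
 [3, 2, 3]].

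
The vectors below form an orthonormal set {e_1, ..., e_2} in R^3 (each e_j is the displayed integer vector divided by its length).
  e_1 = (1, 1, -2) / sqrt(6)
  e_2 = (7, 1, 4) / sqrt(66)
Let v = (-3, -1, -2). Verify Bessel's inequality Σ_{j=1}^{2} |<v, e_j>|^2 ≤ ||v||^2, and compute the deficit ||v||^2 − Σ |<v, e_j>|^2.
Σ |<v, e_j>|^2 = 150/11; ||v||^2 = 14; deficit = 4/11

Write each e_j = u_j / sqrt(<u_j, u_j>) where u_j is the displayed integer vector. Then <v, e_j> = <v, u_j> / sqrt(<u_j, u_j>), so |<v, e_j>|^2 = <v, u_j>^2 / <u_j, u_j>.
Coefficients: <v, e_1> = 0/sqrt(6), <v, e_2> = -30/sqrt(66).
Square and sum: Σ |<v, e_j>|^2 = 150/11.
Compute ||v||^2 = v·v = 14.
Deficit = 14 − 150/11 = 4/11 ≥ 0, confirming Bessel's inequality. (The deficit equals ||v − Σ <v,e_j> e_j||^2, the squared distance from v to span{e_j}.)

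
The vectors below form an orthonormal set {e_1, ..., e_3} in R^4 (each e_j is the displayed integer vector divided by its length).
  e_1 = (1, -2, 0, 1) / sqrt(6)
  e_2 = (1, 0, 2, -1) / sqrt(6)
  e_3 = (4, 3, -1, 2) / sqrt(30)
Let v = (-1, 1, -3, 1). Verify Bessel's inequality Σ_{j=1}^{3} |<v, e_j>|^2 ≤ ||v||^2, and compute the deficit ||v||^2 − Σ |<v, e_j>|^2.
Σ |<v, e_j>|^2 = 178/15; ||v||^2 = 12; deficit = 2/15

Write each e_j = u_j / sqrt(<u_j, u_j>) where u_j is the displayed integer vector. Then <v, e_j> = <v, u_j> / sqrt(<u_j, u_j>), so |<v, e_j>|^2 = <v, u_j>^2 / <u_j, u_j>.
Coefficients: <v, e_1> = -2/sqrt(6), <v, e_2> = -8/sqrt(6), <v, e_3> = 4/sqrt(30).
Square and sum: Σ |<v, e_j>|^2 = 178/15.
Compute ||v||^2 = v·v = 12.
Deficit = 12 − 178/15 = 2/15 ≥ 0, confirming Bessel's inequality. (The deficit equals ||v − Σ <v,e_j> e_j||^2, the squared distance from v to span{e_j}.)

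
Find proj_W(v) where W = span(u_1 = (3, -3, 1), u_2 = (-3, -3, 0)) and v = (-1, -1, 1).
proj_W(v) = (-16/19, -22/19, 1/19)

Set up U = [u_1 | ... | u_2] ∈ R^(3×2). The projector onto W = col(U) is P = U (U^T U)^(-1) U^T.
Compute U^T U =
  [19, 0]
  [0, 18],
and U^T v = (1, 6).
Solve U^T U · c = U^T v for the coefficients: c = (1/19, 1/3). The projection is proj_W(v) = U c.
Check: (v - proj_W(v)) · u_1 = 0  (should be 0).
Check: (v - proj_W(v)) · u_2 = 0  (should be 0).
Result: proj_W(v) = (-16/19, -22/19, 1/19).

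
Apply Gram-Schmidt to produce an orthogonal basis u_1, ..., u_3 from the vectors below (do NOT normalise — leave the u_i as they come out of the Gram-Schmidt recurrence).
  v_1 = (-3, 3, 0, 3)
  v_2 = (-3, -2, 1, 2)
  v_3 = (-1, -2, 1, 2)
Orthogonal basis:
  u_1 = (-3, 3, 0, 3)
  u_2 = (-2, -3, 1, 1)
  u_3 = (4/5, -2/15, 4/15, 14/15)

Apply the Gram-Schmidt recurrence
  u_1 = v_1
  u_i = v_i − Σ_{j<i} ((v_i · u_j) / (u_j · u_j)) · u_j.

Step by step this gives:
  u_1 = (-3, 3, 0, 3)
  u_2 = (-2, -3, 1, 1)
  u_3 = (4/5, -2/15, 4/15, 14/15)

Orthogonality check:
  u_2 · u_1 = 0 (should be 0)
  u_3 · u_1 = 0 (should be 0)
  u_3 · u_2 = 0 (should be 0)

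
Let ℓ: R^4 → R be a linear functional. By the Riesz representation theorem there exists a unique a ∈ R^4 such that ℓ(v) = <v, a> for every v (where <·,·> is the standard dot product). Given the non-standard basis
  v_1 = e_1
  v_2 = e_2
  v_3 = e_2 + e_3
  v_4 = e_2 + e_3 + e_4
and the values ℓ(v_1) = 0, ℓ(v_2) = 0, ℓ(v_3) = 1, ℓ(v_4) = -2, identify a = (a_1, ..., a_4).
a = (0, 0, 1, -3)

Write a = (a_1, ..., a_4) in the standard basis. For each basis vector v_i, ℓ(v_i) = <v_i, a> is a linear equation in the a_j's. Collect the n equations into a matrix system V a = ℓ, where row i of V is v_i (expressed in the standard basis). Since V is invertible (lower-triangular with 1s on the diagonal, up to permutation), solve by back-substitution:
  V =
[[1, 0, 0, 0],
 [0, 1, 0, 0],
 [0, 1, 1, 0],
 [0, 1, 1, 1]]
  V a = (0, 0, 1, -2)
Solving gives a = (0, 0, 1, -3).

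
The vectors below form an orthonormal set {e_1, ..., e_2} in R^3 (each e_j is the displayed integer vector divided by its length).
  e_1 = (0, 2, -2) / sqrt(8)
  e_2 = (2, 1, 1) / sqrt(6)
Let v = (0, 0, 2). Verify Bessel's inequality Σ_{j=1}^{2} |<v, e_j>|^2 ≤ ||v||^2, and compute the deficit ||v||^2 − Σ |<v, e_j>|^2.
Σ |<v, e_j>|^2 = 8/3; ||v||^2 = 4; deficit = 4/3

Write each e_j = u_j / sqrt(<u_j, u_j>) where u_j is the displayed integer vector. Then <v, e_j> = <v, u_j> / sqrt(<u_j, u_j>), so |<v, e_j>|^2 = <v, u_j>^2 / <u_j, u_j>.
Coefficients: <v, e_1> = -4/sqrt(8), <v, e_2> = 2/sqrt(6).
Square and sum: Σ |<v, e_j>|^2 = 8/3.
Compute ||v||^2 = v·v = 4.
Deficit = 4 − 8/3 = 4/3 ≥ 0, confirming Bessel's inequality. (The deficit equals ||v − Σ <v,e_j> e_j||^2, the squared distance from v to span{e_j}.)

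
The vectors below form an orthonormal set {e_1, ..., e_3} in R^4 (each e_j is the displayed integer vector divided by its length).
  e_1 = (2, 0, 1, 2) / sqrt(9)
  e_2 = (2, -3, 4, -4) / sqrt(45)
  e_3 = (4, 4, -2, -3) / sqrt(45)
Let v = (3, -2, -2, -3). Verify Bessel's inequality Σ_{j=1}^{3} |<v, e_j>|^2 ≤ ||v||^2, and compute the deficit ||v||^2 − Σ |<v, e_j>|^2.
Σ |<v, e_j>|^2 = 113/9; ||v||^2 = 26; deficit = 121/9

Write each e_j = u_j / sqrt(<u_j, u_j>) where u_j is the displayed integer vector. Then <v, e_j> = <v, u_j> / sqrt(<u_j, u_j>), so |<v, e_j>|^2 = <v, u_j>^2 / <u_j, u_j>.
Coefficients: <v, e_1> = -2/sqrt(9), <v, e_2> = 16/sqrt(45), <v, e_3> = 17/sqrt(45).
Square and sum: Σ |<v, e_j>|^2 = 113/9.
Compute ||v||^2 = v·v = 26.
Deficit = 26 − 113/9 = 121/9 ≥ 0, confirming Bessel's inequality. (The deficit equals ||v − Σ <v,e_j> e_j||^2, the squared distance from v to span{e_j}.)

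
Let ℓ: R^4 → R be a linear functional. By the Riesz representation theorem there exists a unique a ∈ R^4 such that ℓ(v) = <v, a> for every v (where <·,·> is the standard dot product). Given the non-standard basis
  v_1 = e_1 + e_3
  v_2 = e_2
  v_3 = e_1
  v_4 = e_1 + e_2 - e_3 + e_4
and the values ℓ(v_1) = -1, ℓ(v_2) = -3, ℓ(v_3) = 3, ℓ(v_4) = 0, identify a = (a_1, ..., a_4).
a = (3, -3, -4, -4)

Write a = (a_1, ..., a_4) in the standard basis. For each basis vector v_i, ℓ(v_i) = <v_i, a> is a linear equation in the a_j's. Collect the n equations into a matrix system V a = ℓ, where row i of V is v_i (expressed in the standard basis). Since V is invertible (lower-triangular with 1s on the diagonal, up to permutation), solve by back-substitution:
  V =
[[1, 0, 1, 0],
 [0, 1, 0, 0],
 [1, 0, 0, 0],
 [1, 1, -1, 1]]
  V a = (-1, -3, 3, 0)
Solving gives a = (3, -3, -4, -4).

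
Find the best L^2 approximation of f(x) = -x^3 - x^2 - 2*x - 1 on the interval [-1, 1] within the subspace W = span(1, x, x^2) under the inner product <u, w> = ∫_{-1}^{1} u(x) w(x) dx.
g(x) = -x^2 - 13*x/5 - 1

The best approximation g ∈ W is the orthogonal projection of f onto W. Writing g = a_0 + a_1 x + a_2 x^2, the coefficients solve the normal equations G · a = b where
  G_{ij} = <φ_i, φ_j> and b_i = <f, φ_i>, with φ_0 = 1, φ_1 = x, φ_2 = x^2.
G =
  [2, 0, 2/3]
  [0, 2/3, 0]
  [2/3, 0, 2/5],
b = (-8/3, -26/15, -16/15).
Solving gives a_0 = -1, a_1 = -13/5, a_2 = -1, so
  g(x) = -x^2 - 13*x/5 - 1.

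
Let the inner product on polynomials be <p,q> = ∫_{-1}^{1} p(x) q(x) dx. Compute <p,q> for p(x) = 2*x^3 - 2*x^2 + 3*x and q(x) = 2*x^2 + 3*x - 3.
<p,q> = 54/5

Expand the product: p(x)·q(x) = 4*x^5 + 2*x^4 - 6*x^3 + 15*x^2 - 9*x.
∫_{-1}^{1} of each monomial x^k gives [2/(k+1) if k even, 0 if k odd]. Integrating term-by-term (or equivalently evaluating the antiderivative F(x) = 2*x^6/3 + 2*x^5/5 - 3*x^4/2 + 5*x^3 - 9*x^2/2 at the endpoints):
  F(1) − F(−1) = 1/15 − (-161/15) = 54/5.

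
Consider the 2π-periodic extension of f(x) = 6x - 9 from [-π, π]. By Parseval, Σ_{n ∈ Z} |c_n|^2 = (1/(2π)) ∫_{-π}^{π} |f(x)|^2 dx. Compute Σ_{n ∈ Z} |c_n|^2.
Σ |c_n|^2 = 12π^2 + 81

Expand and integrate term by term over [-π, π]:
  ∫ (6x)^2 dx = 36·(2π^3/3); ∫ 2·6·(-9)·x dx = 0 (odd integrand); ∫ (-9)^2 dx = 81·2π.
So (1/(2π)) ∫_{-π}^{π} (6x - 9)^2 dx = 36π^2/3 + 81 = 12π^2 + 81.
Parseval ⇒ Σ |c_n|^2 = 12π^2 + 81.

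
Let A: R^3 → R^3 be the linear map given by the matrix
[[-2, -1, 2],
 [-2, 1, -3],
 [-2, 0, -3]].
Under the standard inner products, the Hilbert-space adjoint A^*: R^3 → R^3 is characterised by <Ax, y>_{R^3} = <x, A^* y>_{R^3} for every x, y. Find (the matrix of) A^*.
A^* = A^T =
[[-2, -2, -2],
 [-1, 1, 0],
 [2, -3, -3]]

For real matrices with standard dot products, the defining identity <Ax, y> = <x, A^* y> gives (Ax)^T y = x^T (A^*) y, i.e. x^T A^T y = x^T (A^*) y. Since this holds for all x, y, we must have A^* = A^T. Therefore
A^* =
[[-2, -2, -2],
 [-1, 1, 0],
 [2, -3, -3]].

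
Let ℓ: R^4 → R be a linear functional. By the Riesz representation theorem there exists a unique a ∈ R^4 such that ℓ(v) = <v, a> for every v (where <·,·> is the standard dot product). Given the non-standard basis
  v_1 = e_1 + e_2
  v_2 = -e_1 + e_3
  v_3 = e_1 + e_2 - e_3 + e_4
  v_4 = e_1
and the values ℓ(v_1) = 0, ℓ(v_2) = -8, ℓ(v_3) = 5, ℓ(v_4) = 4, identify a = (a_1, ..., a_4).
a = (4, -4, -4, 1)

Write a = (a_1, ..., a_4) in the standard basis. For each basis vector v_i, ℓ(v_i) = <v_i, a> is a linear equation in the a_j's. Collect the n equations into a matrix system V a = ℓ, where row i of V is v_i (expressed in the standard basis). Since V is invertible (lower-triangular with 1s on the diagonal, up to permutation), solve by back-substitution:
  V =
[[1, 1, 0, 0],
 [-1, 0, 1, 0],
 [1, 1, -1, 1],
 [1, 0, 0, 0]]
  V a = (0, -8, 5, 4)
Solving gives a = (4, -4, -4, 1).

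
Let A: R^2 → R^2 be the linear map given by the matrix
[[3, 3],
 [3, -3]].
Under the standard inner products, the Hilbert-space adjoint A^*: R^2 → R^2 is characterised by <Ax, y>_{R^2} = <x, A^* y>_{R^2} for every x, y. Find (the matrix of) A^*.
A^* = A^T =
[[3, 3],
 [3, -3]]

For real matrices with standard dot products, the defining identity <Ax, y> = <x, A^* y> gives (Ax)^T y = x^T (A^*) y, i.e. x^T A^T y = x^T (A^*) y. Since this holds for all x, y, we must have A^* = A^T. Therefore
A^* =
[[3, 3],
 [3, -3]].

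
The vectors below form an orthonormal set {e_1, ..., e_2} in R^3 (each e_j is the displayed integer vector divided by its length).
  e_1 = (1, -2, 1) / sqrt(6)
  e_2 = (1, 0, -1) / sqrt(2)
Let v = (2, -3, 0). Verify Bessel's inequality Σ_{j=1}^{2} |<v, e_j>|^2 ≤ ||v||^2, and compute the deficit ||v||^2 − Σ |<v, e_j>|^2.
Σ |<v, e_j>|^2 = 38/3; ||v||^2 = 13; deficit = 1/3

Write each e_j = u_j / sqrt(<u_j, u_j>) where u_j is the displayed integer vector. Then <v, e_j> = <v, u_j> / sqrt(<u_j, u_j>), so |<v, e_j>|^2 = <v, u_j>^2 / <u_j, u_j>.
Coefficients: <v, e_1> = 8/sqrt(6), <v, e_2> = 2/sqrt(2).
Square and sum: Σ |<v, e_j>|^2 = 38/3.
Compute ||v||^2 = v·v = 13.
Deficit = 13 − 38/3 = 1/3 ≥ 0, confirming Bessel's inequality. (The deficit equals ||v − Σ <v,e_j> e_j||^2, the squared distance from v to span{e_j}.)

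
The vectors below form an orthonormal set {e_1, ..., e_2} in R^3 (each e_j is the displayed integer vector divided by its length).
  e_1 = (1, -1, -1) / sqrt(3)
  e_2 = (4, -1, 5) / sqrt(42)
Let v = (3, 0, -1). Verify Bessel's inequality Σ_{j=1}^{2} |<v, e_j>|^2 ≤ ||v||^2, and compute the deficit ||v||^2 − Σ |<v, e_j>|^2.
Σ |<v, e_j>|^2 = 13/2; ||v||^2 = 10; deficit = 7/2

Write each e_j = u_j / sqrt(<u_j, u_j>) where u_j is the displayed integer vector. Then <v, e_j> = <v, u_j> / sqrt(<u_j, u_j>), so |<v, e_j>|^2 = <v, u_j>^2 / <u_j, u_j>.
Coefficients: <v, e_1> = 4/sqrt(3), <v, e_2> = 7/sqrt(42).
Square and sum: Σ |<v, e_j>|^2 = 13/2.
Compute ||v||^2 = v·v = 10.
Deficit = 10 − 13/2 = 7/2 ≥ 0, confirming Bessel's inequality. (The deficit equals ||v − Σ <v,e_j> e_j||^2, the squared distance from v to span{e_j}.)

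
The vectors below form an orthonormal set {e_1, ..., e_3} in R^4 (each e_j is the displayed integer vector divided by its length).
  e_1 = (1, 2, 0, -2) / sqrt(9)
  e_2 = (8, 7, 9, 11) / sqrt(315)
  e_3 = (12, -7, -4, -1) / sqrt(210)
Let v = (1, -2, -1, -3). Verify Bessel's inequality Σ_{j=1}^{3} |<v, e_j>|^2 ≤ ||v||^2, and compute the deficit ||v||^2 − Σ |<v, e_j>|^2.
Σ |<v, e_j>|^2 = 27/2; ||v||^2 = 15; deficit = 3/2

Write each e_j = u_j / sqrt(<u_j, u_j>) where u_j is the displayed integer vector. Then <v, e_j> = <v, u_j> / sqrt(<u_j, u_j>), so |<v, e_j>|^2 = <v, u_j>^2 / <u_j, u_j>.
Coefficients: <v, e_1> = 3/sqrt(9), <v, e_2> = -48/sqrt(315), <v, e_3> = 33/sqrt(210).
Square and sum: Σ |<v, e_j>|^2 = 27/2.
Compute ||v||^2 = v·v = 15.
Deficit = 15 − 27/2 = 3/2 ≥ 0, confirming Bessel's inequality. (The deficit equals ||v − Σ <v,e_j> e_j||^2, the squared distance from v to span{e_j}.)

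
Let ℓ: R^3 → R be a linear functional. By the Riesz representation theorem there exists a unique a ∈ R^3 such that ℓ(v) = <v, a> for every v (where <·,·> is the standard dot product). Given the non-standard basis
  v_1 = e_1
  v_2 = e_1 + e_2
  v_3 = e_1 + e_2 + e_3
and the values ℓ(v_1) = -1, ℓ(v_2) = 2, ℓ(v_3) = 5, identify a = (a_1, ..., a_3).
a = (-1, 3, 3)

Write a = (a_1, ..., a_3) in the standard basis. For each basis vector v_i, ℓ(v_i) = <v_i, a> is a linear equation in the a_j's. Collect the n equations into a matrix system V a = ℓ, where row i of V is v_i (expressed in the standard basis). Since V is invertible (lower-triangular with 1s on the diagonal, up to permutation), solve by back-substitution:
  V =
[[1, 0, 0],
 [1, 1, 0],
 [1, 1, 1]]
  V a = (-1, 2, 5)
Solving gives a = (-1, 3, 3).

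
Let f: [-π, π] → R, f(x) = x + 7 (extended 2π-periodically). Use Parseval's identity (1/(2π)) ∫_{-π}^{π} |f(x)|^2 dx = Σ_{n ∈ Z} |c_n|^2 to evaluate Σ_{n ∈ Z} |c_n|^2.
Σ |c_n|^2 = π^2/3 + 49

Expand and integrate term by term over [-π, π]:
  ∫ (x)^2 dx = 1·(2π^3/3); ∫ 2·1·(7)·x dx = 0 (odd integrand); ∫ 7^2 dx = 49·2π.
So (1/(2π)) ∫_{-π}^{π} (x + 7)^2 dx = 1π^2/3 + 49 = π^2/3 + 49.
Parseval ⇒ Σ |c_n|^2 = π^2/3 + 49.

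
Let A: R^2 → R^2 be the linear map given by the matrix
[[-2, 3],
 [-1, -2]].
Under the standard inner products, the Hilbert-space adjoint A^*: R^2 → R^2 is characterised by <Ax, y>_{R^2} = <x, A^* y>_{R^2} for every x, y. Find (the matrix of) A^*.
A^* = A^T =
[[-2, -1],
 [3, -2]]

For real matrices with standard dot products, the defining identity <Ax, y> = <x, A^* y> gives (Ax)^T y = x^T (A^*) y, i.e. x^T A^T y = x^T (A^*) y. Since this holds for all x, y, we must have A^* = A^T. Therefore
A^* =
[[-2, -1],
 [3, -2]].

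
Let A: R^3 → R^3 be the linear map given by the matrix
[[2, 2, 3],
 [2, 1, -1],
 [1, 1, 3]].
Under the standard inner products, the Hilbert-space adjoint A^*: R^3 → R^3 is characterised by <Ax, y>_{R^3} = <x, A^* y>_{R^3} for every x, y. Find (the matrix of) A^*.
A^* = A^T =
[[2, 2, 1],
 [2, 1, 1],
 [3, -1, 3]]

For real matrices with standard dot products, the defining identity <Ax, y> = <x, A^* y> gives (Ax)^T y = x^T (A^*) y, i.e. x^T A^T y = x^T (A^*) y. Since this holds for all x, y, we must have A^* = A^T. Therefore
A^* =
[[2, 2, 1],
 [2, 1, 1],
 [3, -1, 3]].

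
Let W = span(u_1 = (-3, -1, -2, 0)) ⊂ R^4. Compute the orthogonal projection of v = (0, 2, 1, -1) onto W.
proj_W(v) = (6/7, 2/7, 4/7, 0)

Set up U = [u_1 | ... | u_1] ∈ R^(4×1). The projector onto W = col(U) is P = U (U^T U)^(-1) U^T.
Compute U^T U =
  [14],
and U^T v = (-4).
Solve U^T U · c = U^T v for the coefficients: c = (-2/7). The projection is proj_W(v) = U c.
Check: (v - proj_W(v)) · u_1 = 0  (should be 0).
Result: proj_W(v) = (6/7, 2/7, 4/7, 0).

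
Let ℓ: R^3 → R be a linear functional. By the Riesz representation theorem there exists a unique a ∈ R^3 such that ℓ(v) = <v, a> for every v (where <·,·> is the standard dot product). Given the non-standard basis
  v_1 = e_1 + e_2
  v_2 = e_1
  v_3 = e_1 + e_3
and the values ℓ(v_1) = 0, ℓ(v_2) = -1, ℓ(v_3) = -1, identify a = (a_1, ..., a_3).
a = (-1, 1, 0)

Write a = (a_1, ..., a_3) in the standard basis. For each basis vector v_i, ℓ(v_i) = <v_i, a> is a linear equation in the a_j's. Collect the n equations into a matrix system V a = ℓ, where row i of V is v_i (expressed in the standard basis). Since V is invertible (lower-triangular with 1s on the diagonal, up to permutation), solve by back-substitution:
  V =
[[1, 1, 0],
 [1, 0, 0],
 [1, 0, 1]]
  V a = (0, -1, -1)
Solving gives a = (-1, 1, 0).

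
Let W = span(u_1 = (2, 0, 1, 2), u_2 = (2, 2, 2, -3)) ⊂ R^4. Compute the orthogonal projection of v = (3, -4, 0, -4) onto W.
proj_W(v) = (32/63, 20/21, 46/63, -118/63)

Set up U = [u_1 | ... | u_2] ∈ R^(4×2). The projector onto W = col(U) is P = U (U^T U)^(-1) U^T.
Compute U^T U =
  [9, 0]
  [0, 21],
and U^T v = (-2, 10).
Solve U^T U · c = U^T v for the coefficients: c = (-2/9, 10/21). The projection is proj_W(v) = U c.
Check: (v - proj_W(v)) · u_1 = 0  (should be 0).
Check: (v - proj_W(v)) · u_2 = 0  (should be 0).
Result: proj_W(v) = (32/63, 20/21, 46/63, -118/63).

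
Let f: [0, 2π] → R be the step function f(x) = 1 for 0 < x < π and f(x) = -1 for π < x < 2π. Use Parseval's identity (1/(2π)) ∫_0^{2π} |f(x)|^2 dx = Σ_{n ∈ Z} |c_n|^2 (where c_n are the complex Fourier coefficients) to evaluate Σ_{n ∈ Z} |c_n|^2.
Σ |c_n|^2 = 1

Parseval equates the L^2 energy of f (normalised by 1/(2π)) with the ℓ^2 sum of its Fourier coefficients: (1/(2π)) ∫_0^{2π} |f|^2 = Σ |c_n|^2.
Compute the left side: (1/(2π)) [∫_0^π 1^2 dx + ∫_π^{2π} (-1)^2 dx] = (1/(2π)) · (1π + 1π) = (1 + 1)/2 = 1.
So Σ_{n ∈ Z} |c_n|^2 = 1.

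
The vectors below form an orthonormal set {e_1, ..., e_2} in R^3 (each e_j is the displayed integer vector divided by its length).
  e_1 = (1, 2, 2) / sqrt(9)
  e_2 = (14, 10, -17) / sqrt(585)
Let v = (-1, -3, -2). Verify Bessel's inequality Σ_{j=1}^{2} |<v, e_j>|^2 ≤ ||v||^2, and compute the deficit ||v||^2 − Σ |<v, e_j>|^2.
Σ |<v, e_j>|^2 = 177/13; ||v||^2 = 14; deficit = 5/13

Write each e_j = u_j / sqrt(<u_j, u_j>) where u_j is the displayed integer vector. Then <v, e_j> = <v, u_j> / sqrt(<u_j, u_j>), so |<v, e_j>|^2 = <v, u_j>^2 / <u_j, u_j>.
Coefficients: <v, e_1> = -11/sqrt(9), <v, e_2> = -10/sqrt(585).
Square and sum: Σ |<v, e_j>|^2 = 177/13.
Compute ||v||^2 = v·v = 14.
Deficit = 14 − 177/13 = 5/13 ≥ 0, confirming Bessel's inequality. (The deficit equals ||v − Σ <v,e_j> e_j||^2, the squared distance from v to span{e_j}.)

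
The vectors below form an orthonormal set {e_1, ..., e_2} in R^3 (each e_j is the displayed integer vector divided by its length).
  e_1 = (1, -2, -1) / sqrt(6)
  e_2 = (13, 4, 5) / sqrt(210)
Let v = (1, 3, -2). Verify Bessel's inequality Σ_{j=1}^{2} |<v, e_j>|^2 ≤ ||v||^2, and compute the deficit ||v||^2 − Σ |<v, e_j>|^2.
Σ |<v, e_j>|^2 = 18/7; ||v||^2 = 14; deficit = 80/7

Write each e_j = u_j / sqrt(<u_j, u_j>) where u_j is the displayed integer vector. Then <v, e_j> = <v, u_j> / sqrt(<u_j, u_j>), so |<v, e_j>|^2 = <v, u_j>^2 / <u_j, u_j>.
Coefficients: <v, e_1> = -3/sqrt(6), <v, e_2> = 15/sqrt(210).
Square and sum: Σ |<v, e_j>|^2 = 18/7.
Compute ||v||^2 = v·v = 14.
Deficit = 14 − 18/7 = 80/7 ≥ 0, confirming Bessel's inequality. (The deficit equals ||v − Σ <v,e_j> e_j||^2, the squared distance from v to span{e_j}.)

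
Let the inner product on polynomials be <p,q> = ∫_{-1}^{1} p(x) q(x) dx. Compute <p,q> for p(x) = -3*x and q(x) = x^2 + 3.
<p,q> = 0

Expand the product: p(x)·q(x) = -3*x^3 - 9*x.
∫_{-1}^{1} of each monomial x^k gives [2/(k+1) if k even, 0 if k odd]. Integrating term-by-term (or equivalently evaluating the antiderivative F(x) = -3*x^4/4 - 9*x^2/2 at the endpoints):
  F(1) − F(−1) = -21/4 − (-21/4) = 0.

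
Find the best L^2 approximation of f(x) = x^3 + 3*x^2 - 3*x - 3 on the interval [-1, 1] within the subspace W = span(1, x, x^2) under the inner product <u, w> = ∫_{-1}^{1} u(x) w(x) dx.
g(x) = 3*x^2 - 12*x/5 - 3

The best approximation g ∈ W is the orthogonal projection of f onto W. Writing g = a_0 + a_1 x + a_2 x^2, the coefficients solve the normal equations G · a = b where
  G_{ij} = <φ_i, φ_j> and b_i = <f, φ_i>, with φ_0 = 1, φ_1 = x, φ_2 = x^2.
G =
  [2, 0, 2/3]
  [0, 2/3, 0]
  [2/3, 0, 2/5],
b = (-4, -8/5, -4/5).
Solving gives a_0 = -3, a_1 = -12/5, a_2 = 3, so
  g(x) = 3*x^2 - 12*x/5 - 3.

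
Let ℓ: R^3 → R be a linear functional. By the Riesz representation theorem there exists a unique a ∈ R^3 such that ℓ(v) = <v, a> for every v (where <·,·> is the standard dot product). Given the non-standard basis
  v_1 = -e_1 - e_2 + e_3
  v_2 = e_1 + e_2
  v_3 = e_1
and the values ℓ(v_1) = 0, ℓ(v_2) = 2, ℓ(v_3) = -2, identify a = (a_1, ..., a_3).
a = (-2, 4, 2)

Write a = (a_1, ..., a_3) in the standard basis. For each basis vector v_i, ℓ(v_i) = <v_i, a> is a linear equation in the a_j's. Collect the n equations into a matrix system V a = ℓ, where row i of V is v_i (expressed in the standard basis). Since V is invertible (lower-triangular with 1s on the diagonal, up to permutation), solve by back-substitution:
  V =
[[-1, -1, 1],
 [1, 1, 0],
 [1, 0, 0]]
  V a = (0, 2, -2)
Solving gives a = (-2, 4, 2).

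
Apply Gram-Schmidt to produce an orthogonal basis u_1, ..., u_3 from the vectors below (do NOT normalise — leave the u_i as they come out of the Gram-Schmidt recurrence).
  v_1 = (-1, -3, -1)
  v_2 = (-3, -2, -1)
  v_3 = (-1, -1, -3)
Orthogonal basis:
  u_1 = (-1, -3, -1)
  u_2 = (-23/11, 8/11, -1/11)
  u_3 = (1/3, 2/3, -7/3)

Apply the Gram-Schmidt recurrence
  u_1 = v_1
  u_i = v_i − Σ_{j<i} ((v_i · u_j) / (u_j · u_j)) · u_j.

Step by step this gives:
  u_1 = (-1, -3, -1)
  u_2 = (-23/11, 8/11, -1/11)
  u_3 = (1/3, 2/3, -7/3)

Orthogonality check:
  u_2 · u_1 = 0 (should be 0)
  u_3 · u_1 = 0 (should be 0)
  u_3 · u_2 = 0 (should be 0)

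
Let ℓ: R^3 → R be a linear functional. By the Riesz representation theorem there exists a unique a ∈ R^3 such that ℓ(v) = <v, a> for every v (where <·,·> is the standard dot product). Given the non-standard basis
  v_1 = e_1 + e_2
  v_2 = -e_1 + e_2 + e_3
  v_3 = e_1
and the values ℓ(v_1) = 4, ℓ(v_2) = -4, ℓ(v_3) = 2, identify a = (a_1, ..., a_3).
a = (2, 2, -4)

Write a = (a_1, ..., a_3) in the standard basis. For each basis vector v_i, ℓ(v_i) = <v_i, a> is a linear equation in the a_j's. Collect the n equations into a matrix system V a = ℓ, where row i of V is v_i (expressed in the standard basis). Since V is invertible (lower-triangular with 1s on the diagonal, up to permutation), solve by back-substitution:
  V =
[[1, 1, 0],
 [-1, 1, 1],
 [1, 0, 0]]
  V a = (4, -4, 2)
Solving gives a = (2, 2, -4).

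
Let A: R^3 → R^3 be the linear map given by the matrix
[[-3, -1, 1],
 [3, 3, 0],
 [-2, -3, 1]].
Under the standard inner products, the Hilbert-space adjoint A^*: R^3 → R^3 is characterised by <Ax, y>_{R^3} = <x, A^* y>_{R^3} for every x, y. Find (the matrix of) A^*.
A^* = A^T =
[[-3, 3, -2],
 [-1, 3, -3],
 [1, 0, 1]]

For real matrices with standard dot products, the defining identity <Ax, y> = <x, A^* y> gives (Ax)^T y = x^T (A^*) y, i.e. x^T A^T y = x^T (A^*) y. Since this holds for all x, y, we must have A^* = A^T. Therefore
A^* =
[[-3, 3, -2],
 [-1, 3, -3],
 [1, 0, 1]].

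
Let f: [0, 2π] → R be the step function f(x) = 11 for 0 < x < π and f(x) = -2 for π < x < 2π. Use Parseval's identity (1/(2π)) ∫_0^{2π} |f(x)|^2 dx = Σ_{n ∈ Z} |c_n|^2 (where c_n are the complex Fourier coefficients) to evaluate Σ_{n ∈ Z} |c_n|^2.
Σ |c_n|^2 = 125/2

Parseval equates the L^2 energy of f (normalised by 1/(2π)) with the ℓ^2 sum of its Fourier coefficients: (1/(2π)) ∫_0^{2π} |f|^2 = Σ |c_n|^2.
Compute the left side: (1/(2π)) [∫_0^π 11^2 dx + ∫_π^{2π} (-2)^2 dx] = (1/(2π)) · (121π + 4π) = (121 + 4)/2 = 125/2.
So Σ_{n ∈ Z} |c_n|^2 = 125/2.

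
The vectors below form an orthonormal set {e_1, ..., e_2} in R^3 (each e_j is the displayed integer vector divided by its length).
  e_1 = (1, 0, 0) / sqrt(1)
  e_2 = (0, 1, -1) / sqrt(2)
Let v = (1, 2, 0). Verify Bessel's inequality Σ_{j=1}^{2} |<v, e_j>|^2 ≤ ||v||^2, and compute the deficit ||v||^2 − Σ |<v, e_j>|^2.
Σ |<v, e_j>|^2 = 3; ||v||^2 = 5; deficit = 2

Write each e_j = u_j / sqrt(<u_j, u_j>) where u_j is the displayed integer vector. Then <v, e_j> = <v, u_j> / sqrt(<u_j, u_j>), so |<v, e_j>|^2 = <v, u_j>^2 / <u_j, u_j>.
Coefficients: <v, e_1> = 1/sqrt(1), <v, e_2> = 2/sqrt(2).
Square and sum: Σ |<v, e_j>|^2 = 3.
Compute ||v||^2 = v·v = 5.
Deficit = 5 − 3 = 2 ≥ 0, confirming Bessel's inequality. (The deficit equals ||v − Σ <v,e_j> e_j||^2, the squared distance from v to span{e_j}.)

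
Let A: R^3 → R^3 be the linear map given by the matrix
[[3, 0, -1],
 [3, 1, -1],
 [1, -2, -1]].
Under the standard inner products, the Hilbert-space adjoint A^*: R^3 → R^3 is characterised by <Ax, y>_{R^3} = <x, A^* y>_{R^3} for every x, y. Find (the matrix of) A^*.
A^* = A^T =
[[3, 3, 1],
 [0, 1, -2],
 [-1, -1, -1]]

For real matrices with standard dot products, the defining identity <Ax, y> = <x, A^* y> gives (Ax)^T y = x^T (A^*) y, i.e. x^T A^T y = x^T (A^*) y. Since this holds for all x, y, we must have A^* = A^T. Therefore
A^* =
[[3, 3, 1],
 [0, 1, -2],
 [-1, -1, -1]].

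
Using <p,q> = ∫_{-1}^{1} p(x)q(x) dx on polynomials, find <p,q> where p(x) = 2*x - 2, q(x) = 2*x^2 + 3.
<p,q> = -44/3

Expand the product: p(x)·q(x) = 4*x^3 - 4*x^2 + 6*x - 6.
∫_{-1}^{1} of each monomial x^k gives [2/(k+1) if k even, 0 if k odd]. Integrating term-by-term (or equivalently evaluating the antiderivative F(x) = x^4 - 4*x^3/3 + 3*x^2 - 6*x at the endpoints):
  F(1) − F(−1) = -10/3 − (34/3) = -44/3.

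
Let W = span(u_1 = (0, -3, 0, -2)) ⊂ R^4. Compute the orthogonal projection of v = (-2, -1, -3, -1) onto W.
proj_W(v) = (0, -15/13, 0, -10/13)

Set up U = [u_1 | ... | u_1] ∈ R^(4×1). The projector onto W = col(U) is P = U (U^T U)^(-1) U^T.
Compute U^T U =
  [13],
and U^T v = (5).
Solve U^T U · c = U^T v for the coefficients: c = (5/13). The projection is proj_W(v) = U c.
Check: (v - proj_W(v)) · u_1 = 0  (should be 0).
Result: proj_W(v) = (0, -15/13, 0, -10/13).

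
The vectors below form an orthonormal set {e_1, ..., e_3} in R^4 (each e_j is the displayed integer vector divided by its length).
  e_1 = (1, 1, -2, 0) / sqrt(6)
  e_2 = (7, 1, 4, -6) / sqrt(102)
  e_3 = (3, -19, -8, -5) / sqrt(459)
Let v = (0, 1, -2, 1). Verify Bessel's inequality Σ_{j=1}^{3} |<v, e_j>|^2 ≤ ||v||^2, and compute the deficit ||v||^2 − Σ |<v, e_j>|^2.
Σ |<v, e_j>|^2 = 161/27; ||v||^2 = 6; deficit = 1/27

Write each e_j = u_j / sqrt(<u_j, u_j>) where u_j is the displayed integer vector. Then <v, e_j> = <v, u_j> / sqrt(<u_j, u_j>), so |<v, e_j>|^2 = <v, u_j>^2 / <u_j, u_j>.
Coefficients: <v, e_1> = 5/sqrt(6), <v, e_2> = -13/sqrt(102), <v, e_3> = -8/sqrt(459).
Square and sum: Σ |<v, e_j>|^2 = 161/27.
Compute ||v||^2 = v·v = 6.
Deficit = 6 − 161/27 = 1/27 ≥ 0, confirming Bessel's inequality. (The deficit equals ||v − Σ <v,e_j> e_j||^2, the squared distance from v to span{e_j}.)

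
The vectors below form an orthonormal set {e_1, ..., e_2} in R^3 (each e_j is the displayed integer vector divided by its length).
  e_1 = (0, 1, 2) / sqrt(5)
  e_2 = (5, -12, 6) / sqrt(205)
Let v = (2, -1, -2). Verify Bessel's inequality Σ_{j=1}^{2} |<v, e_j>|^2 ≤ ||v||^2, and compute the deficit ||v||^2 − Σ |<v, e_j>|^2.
Σ |<v, e_j>|^2 = 225/41; ||v||^2 = 9; deficit = 144/41

Write each e_j = u_j / sqrt(<u_j, u_j>) where u_j is the displayed integer vector. Then <v, e_j> = <v, u_j> / sqrt(<u_j, u_j>), so |<v, e_j>|^2 = <v, u_j>^2 / <u_j, u_j>.
Coefficients: <v, e_1> = -5/sqrt(5), <v, e_2> = 10/sqrt(205).
Square and sum: Σ |<v, e_j>|^2 = 225/41.
Compute ||v||^2 = v·v = 9.
Deficit = 9 − 225/41 = 144/41 ≥ 0, confirming Bessel's inequality. (The deficit equals ||v − Σ <v,e_j> e_j||^2, the squared distance from v to span{e_j}.)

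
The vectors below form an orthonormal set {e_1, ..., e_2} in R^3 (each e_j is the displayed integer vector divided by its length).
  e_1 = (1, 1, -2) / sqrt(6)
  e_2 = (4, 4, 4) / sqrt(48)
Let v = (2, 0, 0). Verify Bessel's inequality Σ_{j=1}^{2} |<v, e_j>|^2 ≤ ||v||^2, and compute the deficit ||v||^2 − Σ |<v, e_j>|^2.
Σ |<v, e_j>|^2 = 2; ||v||^2 = 4; deficit = 2

Write each e_j = u_j / sqrt(<u_j, u_j>) where u_j is the displayed integer vector. Then <v, e_j> = <v, u_j> / sqrt(<u_j, u_j>), so |<v, e_j>|^2 = <v, u_j>^2 / <u_j, u_j>.
Coefficients: <v, e_1> = 2/sqrt(6), <v, e_2> = 8/sqrt(48).
Square and sum: Σ |<v, e_j>|^2 = 2.
Compute ||v||^2 = v·v = 4.
Deficit = 4 − 2 = 2 ≥ 0, confirming Bessel's inequality. (The deficit equals ||v − Σ <v,e_j> e_j||^2, the squared distance from v to span{e_j}.)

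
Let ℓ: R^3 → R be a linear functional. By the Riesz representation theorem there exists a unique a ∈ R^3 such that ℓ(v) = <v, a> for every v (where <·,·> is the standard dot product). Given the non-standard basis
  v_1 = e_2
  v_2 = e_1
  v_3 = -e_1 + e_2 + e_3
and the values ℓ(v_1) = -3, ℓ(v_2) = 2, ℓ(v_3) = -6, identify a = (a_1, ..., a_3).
a = (2, -3, -1)

Write a = (a_1, ..., a_3) in the standard basis. For each basis vector v_i, ℓ(v_i) = <v_i, a> is a linear equation in the a_j's. Collect the n equations into a matrix system V a = ℓ, where row i of V is v_i (expressed in the standard basis). Since V is invertible (lower-triangular with 1s on the diagonal, up to permutation), solve by back-substitution:
  V =
[[0, 1, 0],
 [1, 0, 0],
 [-1, 1, 1]]
  V a = (-3, 2, -6)
Solving gives a = (2, -3, -1).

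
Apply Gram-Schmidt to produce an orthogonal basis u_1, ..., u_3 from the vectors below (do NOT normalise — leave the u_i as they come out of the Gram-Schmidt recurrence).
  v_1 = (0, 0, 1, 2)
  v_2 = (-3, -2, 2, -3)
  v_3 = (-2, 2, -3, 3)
Orthogonal basis:
  u_1 = (0, 0, 1, 2)
  u_2 = (-3, -2, 14/5, -7/5)
  u_3 = (-129/38, 61/57, -131/57, 131/114)

Apply the Gram-Schmidt recurrence
  u_1 = v_1
  u_i = v_i − Σ_{j<i} ((v_i · u_j) / (u_j · u_j)) · u_j.

Step by step this gives:
  u_1 = (0, 0, 1, 2)
  u_2 = (-3, -2, 14/5, -7/5)
  u_3 = (-129/38, 61/57, -131/57, 131/114)

Orthogonality check:
  u_2 · u_1 = 0 (should be 0)
  u_3 · u_1 = 0 (should be 0)
  u_3 · u_2 = 0 (should be 0)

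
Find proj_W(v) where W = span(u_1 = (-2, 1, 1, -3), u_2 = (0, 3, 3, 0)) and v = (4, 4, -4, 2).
proj_W(v) = (28/13, 0, 0, 42/13)

Set up U = [u_1 | ... | u_2] ∈ R^(4×2). The projector onto W = col(U) is P = U (U^T U)^(-1) U^T.
Compute U^T U =
  [15, 6]
  [6, 18],
and U^T v = (-14, 0).
Solve U^T U · c = U^T v for the coefficients: c = (-14/13, 14/39). The projection is proj_W(v) = U c.
Check: (v - proj_W(v)) · u_1 = 0  (should be 0).
Check: (v - proj_W(v)) · u_2 = 0  (should be 0).
Result: proj_W(v) = (28/13, 0, 0, 42/13).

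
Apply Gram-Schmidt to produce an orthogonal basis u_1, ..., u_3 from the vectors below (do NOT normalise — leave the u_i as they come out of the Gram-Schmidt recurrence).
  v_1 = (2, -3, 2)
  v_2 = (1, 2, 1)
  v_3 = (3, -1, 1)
Orthogonal basis:
  u_1 = (2, -3, 2)
  u_2 = (21/17, 28/17, 21/17)
  u_3 = (1, 0, -1)

Apply the Gram-Schmidt recurrence
  u_1 = v_1
  u_i = v_i − Σ_{j<i} ((v_i · u_j) / (u_j · u_j)) · u_j.

Step by step this gives:
  u_1 = (2, -3, 2)
  u_2 = (21/17, 28/17, 21/17)
  u_3 = (1, 0, -1)

Orthogonality check:
  u_2 · u_1 = 0 (should be 0)
  u_3 · u_1 = 0 (should be 0)
  u_3 · u_2 = 0 (should be 0)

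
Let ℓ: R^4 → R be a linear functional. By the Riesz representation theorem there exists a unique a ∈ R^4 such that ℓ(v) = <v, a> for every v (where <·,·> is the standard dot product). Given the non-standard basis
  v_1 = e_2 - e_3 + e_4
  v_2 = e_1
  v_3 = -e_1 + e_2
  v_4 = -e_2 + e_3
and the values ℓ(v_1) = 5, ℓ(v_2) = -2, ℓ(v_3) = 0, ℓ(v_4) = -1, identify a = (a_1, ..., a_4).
a = (-2, -2, -3, 4)

Write a = (a_1, ..., a_4) in the standard basis. For each basis vector v_i, ℓ(v_i) = <v_i, a> is a linear equation in the a_j's. Collect the n equations into a matrix system V a = ℓ, where row i of V is v_i (expressed in the standard basis). Since V is invertible (lower-triangular with 1s on the diagonal, up to permutation), solve by back-substitution:
  V =
[[0, 1, -1, 1],
 [1, 0, 0, 0],
 [-1, 1, 0, 0],
 [0, -1, 1, 0]]
  V a = (5, -2, 0, -1)
Solving gives a = (-2, -2, -3, 4).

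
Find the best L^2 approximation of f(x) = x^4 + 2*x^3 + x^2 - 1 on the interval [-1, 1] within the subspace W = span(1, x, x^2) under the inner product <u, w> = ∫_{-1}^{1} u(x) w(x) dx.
g(x) = 13*x^2/7 + 6*x/5 - 38/35

The best approximation g ∈ W is the orthogonal projection of f onto W. Writing g = a_0 + a_1 x + a_2 x^2, the coefficients solve the normal equations G · a = b where
  G_{ij} = <φ_i, φ_j> and b_i = <f, φ_i>, with φ_0 = 1, φ_1 = x, φ_2 = x^2.
G =
  [2, 0, 2/3]
  [0, 2/3, 0]
  [2/3, 0, 2/5],
b = (-14/15, 4/5, 2/105).
Solving gives a_0 = -38/35, a_1 = 6/5, a_2 = 13/7, so
  g(x) = 13*x^2/7 + 6*x/5 - 38/35.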